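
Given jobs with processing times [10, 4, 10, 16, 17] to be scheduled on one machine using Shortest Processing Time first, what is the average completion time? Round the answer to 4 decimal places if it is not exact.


Sort jobs by processing time (SPT order): [4, 10, 10, 16, 17]
Compute completion times sequentially:
  Job 1: processing = 4, completes at 4
  Job 2: processing = 10, completes at 14
  Job 3: processing = 10, completes at 24
  Job 4: processing = 16, completes at 40
  Job 5: processing = 17, completes at 57
Sum of completion times = 139
Average completion time = 139/5 = 27.8

27.8


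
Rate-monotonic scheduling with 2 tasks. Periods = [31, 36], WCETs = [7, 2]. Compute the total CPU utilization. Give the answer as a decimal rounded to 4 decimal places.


Compute individual utilizations (exact fractions):
  Task 1: C/T = 7/31 (approx. 0.2258)
  Task 2: C/T = 2/36 = 1/18 (approx. 0.0556)
Total utilization U = 7/31 + 1/18 = 157/558
Rounded to 4 decimal places: U = 0.2814
RM (Liu & Layland) bound for 2 tasks = 0.828427; compare with U = 157/558 (approx. 0.281362)
U <= bound, so schedulable by RM sufficient condition.

0.2814


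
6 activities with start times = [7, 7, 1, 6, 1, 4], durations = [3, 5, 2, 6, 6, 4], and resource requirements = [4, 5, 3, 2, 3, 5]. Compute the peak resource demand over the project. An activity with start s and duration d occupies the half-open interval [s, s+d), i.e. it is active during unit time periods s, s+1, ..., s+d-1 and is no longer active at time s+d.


Each activity i is active on [start_i, start_i + duration_i).
Compute total resource usage per time slot:
  t=0: active resources = [], total = 0
  t=1: active resources = [3, 3], total = 6
  t=2: active resources = [3, 3], total = 6
  t=3: active resources = [3], total = 3
  t=4: active resources = [3, 5], total = 8
  t=5: active resources = [3, 5], total = 8
  t=6: active resources = [2, 3, 5], total = 10
  t=7: active resources = [4, 5, 2, 5], total = 16
  t=8: active resources = [4, 5, 2], total = 11
  t=9: active resources = [4, 5, 2], total = 11
  t=10: active resources = [5, 2], total = 7
  t=11: active resources = [5, 2], total = 7
Peak resource demand = 16

16


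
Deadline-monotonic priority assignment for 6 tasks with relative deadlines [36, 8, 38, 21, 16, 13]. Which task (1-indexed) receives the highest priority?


Sort tasks by relative deadline (ascending):
  Task 2: deadline = 8
  Task 6: deadline = 13
  Task 5: deadline = 16
  Task 4: deadline = 21
  Task 1: deadline = 36
  Task 3: deadline = 38
Priority order (highest first): [2, 6, 5, 4, 1, 3]
Highest priority task = 2

2


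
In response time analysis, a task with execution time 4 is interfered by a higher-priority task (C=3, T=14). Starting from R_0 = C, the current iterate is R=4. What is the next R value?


R_next = C + ceil(R_prev / T_hp) * C_hp
ceil(4 / 14) = ceil(0.2857) = 1
Interference = 1 * 3 = 3
R_next = 4 + 3 = 7

7


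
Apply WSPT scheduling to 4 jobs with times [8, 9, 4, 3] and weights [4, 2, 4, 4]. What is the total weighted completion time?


Compute p/w ratios and sort ascending (WSPT): [(3, 4), (4, 4), (8, 4), (9, 2)]
Compute weighted completion times:
  Job (p=3,w=4): C=3, w*C=4*3=12
  Job (p=4,w=4): C=7, w*C=4*7=28
  Job (p=8,w=4): C=15, w*C=4*15=60
  Job (p=9,w=2): C=24, w*C=2*24=48
Total weighted completion time = 148

148


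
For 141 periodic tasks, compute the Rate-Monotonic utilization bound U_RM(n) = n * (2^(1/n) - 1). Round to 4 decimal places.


Compute 2^(1/141) = 1.0049280405
Subtract 1: 1.0049280405 - 1 = 0.0049280405
Multiply by n: 141 * 0.0049280405 = 0.6948537105
Round to 4 dp: 0.6949

0.6949


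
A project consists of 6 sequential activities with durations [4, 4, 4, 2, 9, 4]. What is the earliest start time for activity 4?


Activity 4 starts after activities 1 through 3 complete.
Predecessor durations: [4, 4, 4]
ES = 4 + 4 + 4 = 12

12


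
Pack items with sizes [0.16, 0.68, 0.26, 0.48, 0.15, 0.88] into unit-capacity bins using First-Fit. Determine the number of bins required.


Place items sequentially using First-Fit:
  Item 0.16 -> new Bin 1
  Item 0.68 -> Bin 1 (now 0.84)
  Item 0.26 -> new Bin 2
  Item 0.48 -> Bin 2 (now 0.74)
  Item 0.15 -> Bin 1 (now 0.99)
  Item 0.88 -> new Bin 3
Total bins used = 3

3


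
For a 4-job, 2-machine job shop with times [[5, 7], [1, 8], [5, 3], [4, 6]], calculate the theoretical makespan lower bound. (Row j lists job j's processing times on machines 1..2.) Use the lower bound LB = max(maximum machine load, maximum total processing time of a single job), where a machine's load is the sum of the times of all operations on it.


Machine loads:
  Machine 1: 5 + 1 + 5 + 4 = 15
  Machine 2: 7 + 8 + 3 + 6 = 24
Max machine load = 24
Job totals:
  Job 1: 12
  Job 2: 9
  Job 3: 8
  Job 4: 10
Max job total = 12
Lower bound = max(24, 12) = 24

24


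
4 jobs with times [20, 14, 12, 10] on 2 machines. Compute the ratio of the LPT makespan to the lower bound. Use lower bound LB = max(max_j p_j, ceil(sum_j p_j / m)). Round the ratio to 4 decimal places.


LPT order: [20, 14, 12, 10]
Machine loads after assignment: [30, 26]
LPT makespan = 30
Lower bound = max(max_job, ceil(total/2)) = max(20, 28) = 28
Ratio = 30 / 28 = 1.0714

1.0714


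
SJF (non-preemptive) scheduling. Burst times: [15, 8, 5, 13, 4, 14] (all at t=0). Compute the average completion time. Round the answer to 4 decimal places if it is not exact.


SJF order (ascending): [4, 5, 8, 13, 14, 15]
Completion times:
  Job 1: burst=4, C=4
  Job 2: burst=5, C=9
  Job 3: burst=8, C=17
  Job 4: burst=13, C=30
  Job 5: burst=14, C=44
  Job 6: burst=15, C=59
Average completion = 163/6 = 27.1667

27.1667


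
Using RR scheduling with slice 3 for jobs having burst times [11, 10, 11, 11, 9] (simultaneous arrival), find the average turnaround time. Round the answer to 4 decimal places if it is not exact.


Time quantum = 3
Execution trace:
  J1 runs 3 units, time = 3
  J2 runs 3 units, time = 6
  J3 runs 3 units, time = 9
  J4 runs 3 units, time = 12
  J5 runs 3 units, time = 15
  J1 runs 3 units, time = 18
  J2 runs 3 units, time = 21
  J3 runs 3 units, time = 24
  J4 runs 3 units, time = 27
  J5 runs 3 units, time = 30
  J1 runs 3 units, time = 33
  J2 runs 3 units, time = 36
  J3 runs 3 units, time = 39
  J4 runs 3 units, time = 42
  J5 runs 3 units, time = 45
  J1 runs 2 units, time = 47
  J2 runs 1 units, time = 48
  J3 runs 2 units, time = 50
  J4 runs 2 units, time = 52
Finish times: [47, 48, 50, 52, 45]
Average turnaround = 242/5 = 48.4

48.4


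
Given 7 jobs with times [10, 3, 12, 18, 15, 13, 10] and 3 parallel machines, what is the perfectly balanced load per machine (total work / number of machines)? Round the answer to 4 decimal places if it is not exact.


Total processing time = 10 + 3 + 12 + 18 + 15 + 13 + 10 = 81
Number of machines = 3
Ideal balanced load = 81 / 3 = 27.0

27.0


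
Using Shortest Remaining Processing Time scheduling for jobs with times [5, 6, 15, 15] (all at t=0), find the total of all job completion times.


Since all jobs arrive at t=0, SRPT equals SPT ordering.
SPT order: [5, 6, 15, 15]
Completion times:
  Job 1: p=5, C=5
  Job 2: p=6, C=11
  Job 3: p=15, C=26
  Job 4: p=15, C=41
Total completion time = 5 + 11 + 26 + 41 = 83

83


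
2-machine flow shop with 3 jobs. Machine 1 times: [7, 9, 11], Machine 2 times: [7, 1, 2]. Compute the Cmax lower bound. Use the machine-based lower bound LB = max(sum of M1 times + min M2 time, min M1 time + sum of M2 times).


LB1 = sum(M1 times) + min(M2 times) = 27 + 1 = 28
LB2 = min(M1 times) + sum(M2 times) = 7 + 10 = 17
Lower bound = max(LB1, LB2) = max(28, 17) = 28

28


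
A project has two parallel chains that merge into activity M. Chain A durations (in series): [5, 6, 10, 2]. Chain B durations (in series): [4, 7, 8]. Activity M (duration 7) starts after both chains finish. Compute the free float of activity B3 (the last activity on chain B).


ES(B3) = sum of predecessors on chain B = 11
EF(B3) = ES + duration = 11 + 8 = 19
Successor of B3 is M. ES(M) = max(sum(A), sum(B)) = max(23, 19) = 23
Free float = ES(successor) - EF(current) = 23 - 19 = 4

4


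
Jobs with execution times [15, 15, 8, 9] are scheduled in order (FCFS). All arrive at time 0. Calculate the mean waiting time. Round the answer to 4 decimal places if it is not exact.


FCFS order (as given): [15, 15, 8, 9]
Waiting times:
  Job 1: wait = 0
  Job 2: wait = 15
  Job 3: wait = 30
  Job 4: wait = 38
Sum of waiting times = 83
Average waiting time = 83/4 = 20.75

20.75


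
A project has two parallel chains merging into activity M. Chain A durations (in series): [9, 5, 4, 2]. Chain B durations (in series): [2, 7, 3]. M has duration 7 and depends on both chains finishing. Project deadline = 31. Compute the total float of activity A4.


Forward pass: ES(A4) = sum of predecessors on chain A = 18
EF = ES + duration = 18 + 2 = 20
Backward pass: LF(M) = deadline = 31; LS(M) = 31 - 7 = 24
LF(A4) = LS(M) - sum(successors on chain A) = 24 - 0 = 24
LS = LF - duration = 24 - 2 = 22
Total float = LS - ES = 22 - 18 = 4

4


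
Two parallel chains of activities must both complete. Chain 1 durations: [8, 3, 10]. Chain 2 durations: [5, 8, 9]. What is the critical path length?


Path A total = 8 + 3 + 10 = 21
Path B total = 5 + 8 + 9 = 22
Critical path = longest path = max(21, 22) = 22

22


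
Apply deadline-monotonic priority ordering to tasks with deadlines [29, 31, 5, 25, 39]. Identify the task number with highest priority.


Sort tasks by relative deadline (ascending):
  Task 3: deadline = 5
  Task 4: deadline = 25
  Task 1: deadline = 29
  Task 2: deadline = 31
  Task 5: deadline = 39
Priority order (highest first): [3, 4, 1, 2, 5]
Highest priority task = 3

3


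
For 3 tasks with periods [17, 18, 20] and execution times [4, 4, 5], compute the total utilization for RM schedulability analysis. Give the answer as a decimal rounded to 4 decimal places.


Compute individual utilizations (exact fractions):
  Task 1: C/T = 4/17 (approx. 0.2353)
  Task 2: C/T = 4/18 = 2/9 (approx. 0.2222)
  Task 3: C/T = 5/20 = 1/4 (approx. 0.25)
Total utilization U = 4/17 + 2/9 + 1/4 = 433/612
Rounded to 4 decimal places: U = 0.7075
RM (Liu & Layland) bound for 3 tasks = 0.779763; compare with U = 433/612 (approx. 0.707516)
U <= bound, so schedulable by RM sufficient condition.

0.7075


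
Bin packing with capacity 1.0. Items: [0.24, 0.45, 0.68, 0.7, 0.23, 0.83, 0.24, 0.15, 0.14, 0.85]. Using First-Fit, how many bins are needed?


Place items sequentially using First-Fit:
  Item 0.24 -> new Bin 1
  Item 0.45 -> Bin 1 (now 0.69)
  Item 0.68 -> new Bin 2
  Item 0.7 -> new Bin 3
  Item 0.23 -> Bin 1 (now 0.92)
  Item 0.83 -> new Bin 4
  Item 0.24 -> Bin 2 (now 0.92)
  Item 0.15 -> Bin 3 (now 0.85)
  Item 0.14 -> Bin 3 (now 0.99)
  Item 0.85 -> new Bin 5
Total bins used = 5

5


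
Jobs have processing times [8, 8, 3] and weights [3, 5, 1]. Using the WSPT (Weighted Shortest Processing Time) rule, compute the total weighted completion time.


Compute p/w ratios and sort ascending (WSPT): [(8, 5), (8, 3), (3, 1)]
Compute weighted completion times:
  Job (p=8,w=5): C=8, w*C=5*8=40
  Job (p=8,w=3): C=16, w*C=3*16=48
  Job (p=3,w=1): C=19, w*C=1*19=19
Total weighted completion time = 107

107


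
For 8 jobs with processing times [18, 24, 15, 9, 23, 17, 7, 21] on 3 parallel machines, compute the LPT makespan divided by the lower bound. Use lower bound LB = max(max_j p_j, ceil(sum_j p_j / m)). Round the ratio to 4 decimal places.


LPT order: [24, 23, 21, 18, 17, 15, 9, 7]
Machine loads after assignment: [48, 40, 46]
LPT makespan = 48
Lower bound = max(max_job, ceil(total/3)) = max(24, 45) = 45
Ratio = 48 / 45 = 1.0667

1.0667


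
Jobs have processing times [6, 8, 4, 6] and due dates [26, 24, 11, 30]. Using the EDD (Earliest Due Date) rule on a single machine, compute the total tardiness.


Sort by due date (EDD order): [(4, 11), (8, 24), (6, 26), (6, 30)]
Compute completion times and tardiness:
  Job 1: p=4, d=11, C=4, tardiness=max(0,4-11)=0
  Job 2: p=8, d=24, C=12, tardiness=max(0,12-24)=0
  Job 3: p=6, d=26, C=18, tardiness=max(0,18-26)=0
  Job 4: p=6, d=30, C=24, tardiness=max(0,24-30)=0
Total tardiness = 0

0


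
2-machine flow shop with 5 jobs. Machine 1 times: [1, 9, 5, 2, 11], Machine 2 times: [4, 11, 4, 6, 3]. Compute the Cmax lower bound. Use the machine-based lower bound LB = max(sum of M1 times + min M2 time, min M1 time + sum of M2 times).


LB1 = sum(M1 times) + min(M2 times) = 28 + 3 = 31
LB2 = min(M1 times) + sum(M2 times) = 1 + 28 = 29
Lower bound = max(LB1, LB2) = max(31, 29) = 31

31


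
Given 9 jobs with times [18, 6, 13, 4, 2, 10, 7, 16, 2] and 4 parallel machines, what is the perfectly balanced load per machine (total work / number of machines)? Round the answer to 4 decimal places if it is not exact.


Total processing time = 18 + 6 + 13 + 4 + 2 + 10 + 7 + 16 + 2 = 78
Number of machines = 4
Ideal balanced load = 78 / 4 = 19.5

19.5


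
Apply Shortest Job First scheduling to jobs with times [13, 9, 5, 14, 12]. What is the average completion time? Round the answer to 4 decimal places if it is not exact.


SJF order (ascending): [5, 9, 12, 13, 14]
Completion times:
  Job 1: burst=5, C=5
  Job 2: burst=9, C=14
  Job 3: burst=12, C=26
  Job 4: burst=13, C=39
  Job 5: burst=14, C=53
Average completion = 137/5 = 27.4

27.4


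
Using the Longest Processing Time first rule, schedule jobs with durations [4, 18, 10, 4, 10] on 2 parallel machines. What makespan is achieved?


Sort jobs in decreasing order (LPT): [18, 10, 10, 4, 4]
Assign each job to the least loaded machine:
  Machine 1: jobs [18, 4], load = 22
  Machine 2: jobs [10, 10, 4], load = 24
Makespan = max load = 24

24


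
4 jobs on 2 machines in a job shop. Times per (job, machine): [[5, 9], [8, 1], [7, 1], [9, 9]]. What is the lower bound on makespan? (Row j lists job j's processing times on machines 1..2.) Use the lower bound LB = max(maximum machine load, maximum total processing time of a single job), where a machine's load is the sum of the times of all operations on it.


Machine loads:
  Machine 1: 5 + 8 + 7 + 9 = 29
  Machine 2: 9 + 1 + 1 + 9 = 20
Max machine load = 29
Job totals:
  Job 1: 14
  Job 2: 9
  Job 3: 8
  Job 4: 18
Max job total = 18
Lower bound = max(29, 18) = 29

29


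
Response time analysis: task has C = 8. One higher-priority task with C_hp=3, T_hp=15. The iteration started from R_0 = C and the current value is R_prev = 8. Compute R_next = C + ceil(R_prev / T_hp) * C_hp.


R_next = C + ceil(R_prev / T_hp) * C_hp
ceil(8 / 15) = ceil(0.5333) = 1
Interference = 1 * 3 = 3
R_next = 8 + 3 = 11

11


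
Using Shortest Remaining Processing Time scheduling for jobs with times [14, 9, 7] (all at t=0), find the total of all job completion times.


Since all jobs arrive at t=0, SRPT equals SPT ordering.
SPT order: [7, 9, 14]
Completion times:
  Job 1: p=7, C=7
  Job 2: p=9, C=16
  Job 3: p=14, C=30
Total completion time = 7 + 16 + 30 = 53

53


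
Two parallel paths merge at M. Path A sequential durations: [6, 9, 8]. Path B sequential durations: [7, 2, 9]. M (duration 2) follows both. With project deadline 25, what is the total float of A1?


Forward pass: ES(A1) = sum of predecessors on chain A = 0
EF = ES + duration = 0 + 6 = 6
Backward pass: LF(M) = deadline = 25; LS(M) = 25 - 2 = 23
LF(A1) = LS(M) - sum(successors on chain A) = 23 - 17 = 6
LS = LF - duration = 6 - 6 = 0
Total float = LS - ES = 0 - 0 = 0

0


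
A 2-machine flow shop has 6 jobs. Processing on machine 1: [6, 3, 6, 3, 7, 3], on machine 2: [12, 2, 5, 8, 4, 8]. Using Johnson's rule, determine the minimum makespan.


Apply Johnson's rule:
  Group 1 (a <= b): [(4, 3, 8), (6, 3, 8), (1, 6, 12)]
  Group 2 (a > b): [(3, 6, 5), (5, 7, 4), (2, 3, 2)]
Optimal job order: [4, 6, 1, 3, 5, 2]
Schedule:
  Job 4: M1 done at 3, M2 done at 11
  Job 6: M1 done at 6, M2 done at 19
  Job 1: M1 done at 12, M2 done at 31
  Job 3: M1 done at 18, M2 done at 36
  Job 5: M1 done at 25, M2 done at 40
  Job 2: M1 done at 28, M2 done at 42
Makespan = 42

42


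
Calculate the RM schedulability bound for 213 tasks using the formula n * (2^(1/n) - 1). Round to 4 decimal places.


Compute 2^(1/213) = 1.0032595128
Subtract 1: 1.0032595128 - 1 = 0.0032595128
Multiply by n: 213 * 0.0032595128 = 0.6942762264
Round to 4 dp: 0.6943

0.6943


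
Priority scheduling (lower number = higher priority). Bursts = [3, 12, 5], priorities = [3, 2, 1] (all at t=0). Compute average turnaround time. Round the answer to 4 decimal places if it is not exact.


Sort by priority (ascending = highest first):
Order: [(1, 5), (2, 12), (3, 3)]
Completion times:
  Priority 1, burst=5, C=5
  Priority 2, burst=12, C=17
  Priority 3, burst=3, C=20
Average turnaround = 42/3 = 14.0

14.0


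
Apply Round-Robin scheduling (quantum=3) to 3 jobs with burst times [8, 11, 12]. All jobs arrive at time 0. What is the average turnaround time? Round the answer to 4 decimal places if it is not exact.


Time quantum = 3
Execution trace:
  J1 runs 3 units, time = 3
  J2 runs 3 units, time = 6
  J3 runs 3 units, time = 9
  J1 runs 3 units, time = 12
  J2 runs 3 units, time = 15
  J3 runs 3 units, time = 18
  J1 runs 2 units, time = 20
  J2 runs 3 units, time = 23
  J3 runs 3 units, time = 26
  J2 runs 2 units, time = 28
  J3 runs 3 units, time = 31
Finish times: [20, 28, 31]
Average turnaround = 79/3 = 26.3333

26.3333


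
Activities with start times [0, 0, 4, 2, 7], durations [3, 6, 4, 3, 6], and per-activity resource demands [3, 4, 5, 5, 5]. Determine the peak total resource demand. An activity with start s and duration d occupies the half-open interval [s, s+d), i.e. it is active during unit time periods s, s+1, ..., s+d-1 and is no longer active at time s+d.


Each activity i is active on [start_i, start_i + duration_i).
Compute total resource usage per time slot:
  t=0: active resources = [3, 4], total = 7
  t=1: active resources = [3, 4], total = 7
  t=2: active resources = [3, 4, 5], total = 12
  t=3: active resources = [4, 5], total = 9
  t=4: active resources = [4, 5, 5], total = 14
  t=5: active resources = [4, 5], total = 9
  t=6: active resources = [5], total = 5
  t=7: active resources = [5, 5], total = 10
  t=8: active resources = [5], total = 5
  t=9: active resources = [5], total = 5
  t=10: active resources = [5], total = 5
  t=11: active resources = [5], total = 5
  t=12: active resources = [5], total = 5
Peak resource demand = 14

14


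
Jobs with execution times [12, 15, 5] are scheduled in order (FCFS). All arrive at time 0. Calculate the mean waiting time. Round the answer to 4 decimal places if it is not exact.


FCFS order (as given): [12, 15, 5]
Waiting times:
  Job 1: wait = 0
  Job 2: wait = 12
  Job 3: wait = 27
Sum of waiting times = 39
Average waiting time = 39/3 = 13.0

13.0


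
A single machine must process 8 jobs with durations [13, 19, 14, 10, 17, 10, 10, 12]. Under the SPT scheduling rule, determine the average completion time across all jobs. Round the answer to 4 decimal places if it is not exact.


Sort jobs by processing time (SPT order): [10, 10, 10, 12, 13, 14, 17, 19]
Compute completion times sequentially:
  Job 1: processing = 10, completes at 10
  Job 2: processing = 10, completes at 20
  Job 3: processing = 10, completes at 30
  Job 4: processing = 12, completes at 42
  Job 5: processing = 13, completes at 55
  Job 6: processing = 14, completes at 69
  Job 7: processing = 17, completes at 86
  Job 8: processing = 19, completes at 105
Sum of completion times = 417
Average completion time = 417/8 = 52.125

52.125


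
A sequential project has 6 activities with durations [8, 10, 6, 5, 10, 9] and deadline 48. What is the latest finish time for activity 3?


LF(activity 3) = deadline - sum of successor durations
Successors: activities 4 through 6 with durations [5, 10, 9]
Sum of successor durations = 24
LF = 48 - 24 = 24

24


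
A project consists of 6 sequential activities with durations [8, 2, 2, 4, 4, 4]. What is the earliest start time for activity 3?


Activity 3 starts after activities 1 through 2 complete.
Predecessor durations: [8, 2]
ES = 8 + 2 = 10

10


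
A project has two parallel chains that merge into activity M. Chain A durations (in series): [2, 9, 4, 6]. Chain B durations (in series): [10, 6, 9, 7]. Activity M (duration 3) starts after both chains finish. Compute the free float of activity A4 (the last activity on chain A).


ES(A4) = sum of predecessors on chain A = 15
EF(A4) = ES + duration = 15 + 6 = 21
Successor of A4 is M. ES(M) = max(sum(A), sum(B)) = max(21, 32) = 32
Free float = ES(successor) - EF(current) = 32 - 21 = 11

11


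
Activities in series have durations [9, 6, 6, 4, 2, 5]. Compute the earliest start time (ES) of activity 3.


Activity 3 starts after activities 1 through 2 complete.
Predecessor durations: [9, 6]
ES = 9 + 6 = 15

15


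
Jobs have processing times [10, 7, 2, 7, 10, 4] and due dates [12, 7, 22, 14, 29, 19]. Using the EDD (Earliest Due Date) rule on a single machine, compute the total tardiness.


Sort by due date (EDD order): [(7, 7), (10, 12), (7, 14), (4, 19), (2, 22), (10, 29)]
Compute completion times and tardiness:
  Job 1: p=7, d=7, C=7, tardiness=max(0,7-7)=0
  Job 2: p=10, d=12, C=17, tardiness=max(0,17-12)=5
  Job 3: p=7, d=14, C=24, tardiness=max(0,24-14)=10
  Job 4: p=4, d=19, C=28, tardiness=max(0,28-19)=9
  Job 5: p=2, d=22, C=30, tardiness=max(0,30-22)=8
  Job 6: p=10, d=29, C=40, tardiness=max(0,40-29)=11
Total tardiness = 43

43


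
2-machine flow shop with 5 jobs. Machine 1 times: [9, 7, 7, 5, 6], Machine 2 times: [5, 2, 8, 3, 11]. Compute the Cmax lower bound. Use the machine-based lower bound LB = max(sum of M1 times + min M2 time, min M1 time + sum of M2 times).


LB1 = sum(M1 times) + min(M2 times) = 34 + 2 = 36
LB2 = min(M1 times) + sum(M2 times) = 5 + 29 = 34
Lower bound = max(LB1, LB2) = max(36, 34) = 36

36


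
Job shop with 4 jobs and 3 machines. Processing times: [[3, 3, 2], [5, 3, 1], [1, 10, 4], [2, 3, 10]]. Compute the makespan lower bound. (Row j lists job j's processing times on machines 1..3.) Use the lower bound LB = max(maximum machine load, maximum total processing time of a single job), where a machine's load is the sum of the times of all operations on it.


Machine loads:
  Machine 1: 3 + 5 + 1 + 2 = 11
  Machine 2: 3 + 3 + 10 + 3 = 19
  Machine 3: 2 + 1 + 4 + 10 = 17
Max machine load = 19
Job totals:
  Job 1: 8
  Job 2: 9
  Job 3: 15
  Job 4: 15
Max job total = 15
Lower bound = max(19, 15) = 19

19


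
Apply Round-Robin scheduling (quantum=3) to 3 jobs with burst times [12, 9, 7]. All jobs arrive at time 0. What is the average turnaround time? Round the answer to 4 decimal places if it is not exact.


Time quantum = 3
Execution trace:
  J1 runs 3 units, time = 3
  J2 runs 3 units, time = 6
  J3 runs 3 units, time = 9
  J1 runs 3 units, time = 12
  J2 runs 3 units, time = 15
  J3 runs 3 units, time = 18
  J1 runs 3 units, time = 21
  J2 runs 3 units, time = 24
  J3 runs 1 units, time = 25
  J1 runs 3 units, time = 28
Finish times: [28, 24, 25]
Average turnaround = 77/3 = 25.6667

25.6667


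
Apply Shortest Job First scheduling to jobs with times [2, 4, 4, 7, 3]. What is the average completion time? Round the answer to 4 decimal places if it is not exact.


SJF order (ascending): [2, 3, 4, 4, 7]
Completion times:
  Job 1: burst=2, C=2
  Job 2: burst=3, C=5
  Job 3: burst=4, C=9
  Job 4: burst=4, C=13
  Job 5: burst=7, C=20
Average completion = 49/5 = 9.8

9.8


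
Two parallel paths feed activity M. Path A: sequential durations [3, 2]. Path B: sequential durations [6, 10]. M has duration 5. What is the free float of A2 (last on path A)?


ES(A2) = sum of predecessors on chain A = 3
EF(A2) = ES + duration = 3 + 2 = 5
Successor of A2 is M. ES(M) = max(sum(A), sum(B)) = max(5, 16) = 16
Free float = ES(successor) - EF(current) = 16 - 5 = 11

11


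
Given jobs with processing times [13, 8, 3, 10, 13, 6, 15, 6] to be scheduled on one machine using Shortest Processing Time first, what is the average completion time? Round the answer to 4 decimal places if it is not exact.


Sort jobs by processing time (SPT order): [3, 6, 6, 8, 10, 13, 13, 15]
Compute completion times sequentially:
  Job 1: processing = 3, completes at 3
  Job 2: processing = 6, completes at 9
  Job 3: processing = 6, completes at 15
  Job 4: processing = 8, completes at 23
  Job 5: processing = 10, completes at 33
  Job 6: processing = 13, completes at 46
  Job 7: processing = 13, completes at 59
  Job 8: processing = 15, completes at 74
Sum of completion times = 262
Average completion time = 262/8 = 32.75

32.75


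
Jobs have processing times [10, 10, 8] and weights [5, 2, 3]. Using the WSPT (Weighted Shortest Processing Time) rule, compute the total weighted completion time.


Compute p/w ratios and sort ascending (WSPT): [(10, 5), (8, 3), (10, 2)]
Compute weighted completion times:
  Job (p=10,w=5): C=10, w*C=5*10=50
  Job (p=8,w=3): C=18, w*C=3*18=54
  Job (p=10,w=2): C=28, w*C=2*28=56
Total weighted completion time = 160

160


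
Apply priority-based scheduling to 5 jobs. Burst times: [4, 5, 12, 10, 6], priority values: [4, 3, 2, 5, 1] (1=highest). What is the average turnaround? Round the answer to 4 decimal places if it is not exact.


Sort by priority (ascending = highest first):
Order: [(1, 6), (2, 12), (3, 5), (4, 4), (5, 10)]
Completion times:
  Priority 1, burst=6, C=6
  Priority 2, burst=12, C=18
  Priority 3, burst=5, C=23
  Priority 4, burst=4, C=27
  Priority 5, burst=10, C=37
Average turnaround = 111/5 = 22.2

22.2


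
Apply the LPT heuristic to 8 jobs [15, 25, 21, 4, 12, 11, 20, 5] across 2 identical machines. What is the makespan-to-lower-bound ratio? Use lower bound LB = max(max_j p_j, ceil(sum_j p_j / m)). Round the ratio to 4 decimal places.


LPT order: [25, 21, 20, 15, 12, 11, 5, 4]
Machine loads after assignment: [57, 56]
LPT makespan = 57
Lower bound = max(max_job, ceil(total/2)) = max(25, 57) = 57
Ratio = 57 / 57 = 1.0

1.0


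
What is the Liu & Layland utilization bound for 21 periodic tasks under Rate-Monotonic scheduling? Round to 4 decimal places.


Compute 2^(1/21) = 1.0335577830
Subtract 1: 1.0335577830 - 1 = 0.0335577830
Multiply by n: 21 * 0.0335577830 = 0.7047134430
Round to 4 dp: 0.7047

0.7047


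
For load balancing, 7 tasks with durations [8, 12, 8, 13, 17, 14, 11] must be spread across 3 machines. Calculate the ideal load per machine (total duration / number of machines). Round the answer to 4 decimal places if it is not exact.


Total processing time = 8 + 12 + 8 + 13 + 17 + 14 + 11 = 83
Number of machines = 3
Ideal balanced load = 83 / 3 = 27.6667

27.6667


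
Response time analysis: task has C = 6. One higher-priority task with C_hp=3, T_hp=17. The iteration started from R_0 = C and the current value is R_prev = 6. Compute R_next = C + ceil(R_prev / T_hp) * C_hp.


R_next = C + ceil(R_prev / T_hp) * C_hp
ceil(6 / 17) = ceil(0.3529) = 1
Interference = 1 * 3 = 3
R_next = 6 + 3 = 9

9


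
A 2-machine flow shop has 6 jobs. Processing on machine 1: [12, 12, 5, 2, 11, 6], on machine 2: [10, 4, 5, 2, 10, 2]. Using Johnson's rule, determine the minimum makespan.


Apply Johnson's rule:
  Group 1 (a <= b): [(4, 2, 2), (3, 5, 5)]
  Group 2 (a > b): [(1, 12, 10), (5, 11, 10), (2, 12, 4), (6, 6, 2)]
Optimal job order: [4, 3, 1, 5, 2, 6]
Schedule:
  Job 4: M1 done at 2, M2 done at 4
  Job 3: M1 done at 7, M2 done at 12
  Job 1: M1 done at 19, M2 done at 29
  Job 5: M1 done at 30, M2 done at 40
  Job 2: M1 done at 42, M2 done at 46
  Job 6: M1 done at 48, M2 done at 50
Makespan = 50

50


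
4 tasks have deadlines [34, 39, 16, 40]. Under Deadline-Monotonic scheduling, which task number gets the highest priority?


Sort tasks by relative deadline (ascending):
  Task 3: deadline = 16
  Task 1: deadline = 34
  Task 2: deadline = 39
  Task 4: deadline = 40
Priority order (highest first): [3, 1, 2, 4]
Highest priority task = 3

3


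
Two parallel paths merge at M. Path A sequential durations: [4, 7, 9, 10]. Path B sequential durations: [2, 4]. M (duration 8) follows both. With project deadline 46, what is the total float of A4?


Forward pass: ES(A4) = sum of predecessors on chain A = 20
EF = ES + duration = 20 + 10 = 30
Backward pass: LF(M) = deadline = 46; LS(M) = 46 - 8 = 38
LF(A4) = LS(M) - sum(successors on chain A) = 38 - 0 = 38
LS = LF - duration = 38 - 10 = 28
Total float = LS - ES = 28 - 20 = 8

8


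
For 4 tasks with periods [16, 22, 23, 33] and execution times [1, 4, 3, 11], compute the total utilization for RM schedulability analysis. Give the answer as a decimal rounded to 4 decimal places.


Compute individual utilizations (exact fractions):
  Task 1: C/T = 1/16 (approx. 0.0625)
  Task 2: C/T = 4/22 = 2/11 (approx. 0.1818)
  Task 3: C/T = 3/23 (approx. 0.1304)
  Task 4: C/T = 11/33 = 1/3 (approx. 0.3333)
Total utilization U = 1/16 + 2/11 + 3/23 + 1/3 = 8599/12144
Rounded to 4 decimal places: U = 0.7081
RM (Liu & Layland) bound for 4 tasks = 0.756828; compare with U = 8599/12144 (approx. 0.708086)
U <= bound, so schedulable by RM sufficient condition.

0.7081


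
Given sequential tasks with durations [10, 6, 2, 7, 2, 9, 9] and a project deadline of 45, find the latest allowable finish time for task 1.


LF(activity 1) = deadline - sum of successor durations
Successors: activities 2 through 7 with durations [6, 2, 7, 2, 9, 9]
Sum of successor durations = 35
LF = 45 - 35 = 10

10


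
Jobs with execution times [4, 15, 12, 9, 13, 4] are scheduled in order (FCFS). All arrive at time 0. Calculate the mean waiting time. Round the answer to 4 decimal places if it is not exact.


FCFS order (as given): [4, 15, 12, 9, 13, 4]
Waiting times:
  Job 1: wait = 0
  Job 2: wait = 4
  Job 3: wait = 19
  Job 4: wait = 31
  Job 5: wait = 40
  Job 6: wait = 53
Sum of waiting times = 147
Average waiting time = 147/6 = 24.5

24.5


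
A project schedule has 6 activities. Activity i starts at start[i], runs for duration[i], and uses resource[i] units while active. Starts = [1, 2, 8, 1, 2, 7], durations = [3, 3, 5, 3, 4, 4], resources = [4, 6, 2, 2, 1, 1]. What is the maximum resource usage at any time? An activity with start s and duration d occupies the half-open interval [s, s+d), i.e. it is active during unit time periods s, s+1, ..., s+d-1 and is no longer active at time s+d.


Each activity i is active on [start_i, start_i + duration_i).
Compute total resource usage per time slot:
  t=0: active resources = [], total = 0
  t=1: active resources = [4, 2], total = 6
  t=2: active resources = [4, 6, 2, 1], total = 13
  t=3: active resources = [4, 6, 2, 1], total = 13
  t=4: active resources = [6, 1], total = 7
  t=5: active resources = [1], total = 1
  t=6: active resources = [], total = 0
  t=7: active resources = [1], total = 1
  t=8: active resources = [2, 1], total = 3
  t=9: active resources = [2, 1], total = 3
  t=10: active resources = [2, 1], total = 3
  t=11: active resources = [2], total = 2
  t=12: active resources = [2], total = 2
Peak resource demand = 13

13


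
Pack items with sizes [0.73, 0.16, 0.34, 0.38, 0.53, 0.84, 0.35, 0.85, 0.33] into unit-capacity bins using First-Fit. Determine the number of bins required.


Place items sequentially using First-Fit:
  Item 0.73 -> new Bin 1
  Item 0.16 -> Bin 1 (now 0.89)
  Item 0.34 -> new Bin 2
  Item 0.38 -> Bin 2 (now 0.72)
  Item 0.53 -> new Bin 3
  Item 0.84 -> new Bin 4
  Item 0.35 -> Bin 3 (now 0.88)
  Item 0.85 -> new Bin 5
  Item 0.33 -> new Bin 6
Total bins used = 6

6


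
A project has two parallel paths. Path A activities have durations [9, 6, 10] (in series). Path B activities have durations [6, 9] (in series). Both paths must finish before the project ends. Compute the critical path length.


Path A total = 9 + 6 + 10 = 25
Path B total = 6 + 9 = 15
Critical path = longest path = max(25, 15) = 25

25


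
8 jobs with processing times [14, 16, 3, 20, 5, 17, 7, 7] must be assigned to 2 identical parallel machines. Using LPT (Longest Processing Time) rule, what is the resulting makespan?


Sort jobs in decreasing order (LPT): [20, 17, 16, 14, 7, 7, 5, 3]
Assign each job to the least loaded machine:
  Machine 1: jobs [20, 14, 7, 3], load = 44
  Machine 2: jobs [17, 16, 7, 5], load = 45
Makespan = max load = 45

45


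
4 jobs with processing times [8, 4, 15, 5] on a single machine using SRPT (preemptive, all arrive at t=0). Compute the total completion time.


Since all jobs arrive at t=0, SRPT equals SPT ordering.
SPT order: [4, 5, 8, 15]
Completion times:
  Job 1: p=4, C=4
  Job 2: p=5, C=9
  Job 3: p=8, C=17
  Job 4: p=15, C=32
Total completion time = 4 + 9 + 17 + 32 = 62

62


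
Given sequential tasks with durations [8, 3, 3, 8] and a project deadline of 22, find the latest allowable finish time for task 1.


LF(activity 1) = deadline - sum of successor durations
Successors: activities 2 through 4 with durations [3, 3, 8]
Sum of successor durations = 14
LF = 22 - 14 = 8

8


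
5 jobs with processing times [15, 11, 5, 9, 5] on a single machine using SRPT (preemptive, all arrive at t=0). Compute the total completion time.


Since all jobs arrive at t=0, SRPT equals SPT ordering.
SPT order: [5, 5, 9, 11, 15]
Completion times:
  Job 1: p=5, C=5
  Job 2: p=5, C=10
  Job 3: p=9, C=19
  Job 4: p=11, C=30
  Job 5: p=15, C=45
Total completion time = 5 + 10 + 19 + 30 + 45 = 109

109


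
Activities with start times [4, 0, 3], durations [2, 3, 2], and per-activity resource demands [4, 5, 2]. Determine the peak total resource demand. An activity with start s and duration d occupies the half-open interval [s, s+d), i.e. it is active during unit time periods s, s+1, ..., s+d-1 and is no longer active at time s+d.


Each activity i is active on [start_i, start_i + duration_i).
Compute total resource usage per time slot:
  t=0: active resources = [5], total = 5
  t=1: active resources = [5], total = 5
  t=2: active resources = [5], total = 5
  t=3: active resources = [2], total = 2
  t=4: active resources = [4, 2], total = 6
  t=5: active resources = [4], total = 4
Peak resource demand = 6

6


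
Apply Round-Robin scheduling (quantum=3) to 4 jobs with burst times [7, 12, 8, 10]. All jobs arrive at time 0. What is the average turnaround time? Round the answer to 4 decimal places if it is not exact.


Time quantum = 3
Execution trace:
  J1 runs 3 units, time = 3
  J2 runs 3 units, time = 6
  J3 runs 3 units, time = 9
  J4 runs 3 units, time = 12
  J1 runs 3 units, time = 15
  J2 runs 3 units, time = 18
  J3 runs 3 units, time = 21
  J4 runs 3 units, time = 24
  J1 runs 1 units, time = 25
  J2 runs 3 units, time = 28
  J3 runs 2 units, time = 30
  J4 runs 3 units, time = 33
  J2 runs 3 units, time = 36
  J4 runs 1 units, time = 37
Finish times: [25, 36, 30, 37]
Average turnaround = 128/4 = 32.0

32.0


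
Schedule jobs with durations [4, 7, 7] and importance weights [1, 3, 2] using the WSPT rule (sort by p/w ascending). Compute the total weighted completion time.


Compute p/w ratios and sort ascending (WSPT): [(7, 3), (7, 2), (4, 1)]
Compute weighted completion times:
  Job (p=7,w=3): C=7, w*C=3*7=21
  Job (p=7,w=2): C=14, w*C=2*14=28
  Job (p=4,w=1): C=18, w*C=1*18=18
Total weighted completion time = 67

67


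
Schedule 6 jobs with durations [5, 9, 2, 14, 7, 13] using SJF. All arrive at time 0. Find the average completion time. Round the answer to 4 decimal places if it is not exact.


SJF order (ascending): [2, 5, 7, 9, 13, 14]
Completion times:
  Job 1: burst=2, C=2
  Job 2: burst=5, C=7
  Job 3: burst=7, C=14
  Job 4: burst=9, C=23
  Job 5: burst=13, C=36
  Job 6: burst=14, C=50
Average completion = 132/6 = 22.0

22.0


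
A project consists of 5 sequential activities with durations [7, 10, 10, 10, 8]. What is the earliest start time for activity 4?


Activity 4 starts after activities 1 through 3 complete.
Predecessor durations: [7, 10, 10]
ES = 7 + 10 + 10 = 27

27


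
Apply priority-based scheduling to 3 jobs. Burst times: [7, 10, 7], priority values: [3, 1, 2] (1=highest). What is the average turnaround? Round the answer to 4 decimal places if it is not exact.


Sort by priority (ascending = highest first):
Order: [(1, 10), (2, 7), (3, 7)]
Completion times:
  Priority 1, burst=10, C=10
  Priority 2, burst=7, C=17
  Priority 3, burst=7, C=24
Average turnaround = 51/3 = 17.0

17.0


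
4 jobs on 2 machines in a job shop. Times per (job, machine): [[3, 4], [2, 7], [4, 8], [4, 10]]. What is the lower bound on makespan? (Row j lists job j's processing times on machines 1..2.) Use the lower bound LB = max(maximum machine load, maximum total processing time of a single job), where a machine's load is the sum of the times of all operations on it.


Machine loads:
  Machine 1: 3 + 2 + 4 + 4 = 13
  Machine 2: 4 + 7 + 8 + 10 = 29
Max machine load = 29
Job totals:
  Job 1: 7
  Job 2: 9
  Job 3: 12
  Job 4: 14
Max job total = 14
Lower bound = max(29, 14) = 29

29


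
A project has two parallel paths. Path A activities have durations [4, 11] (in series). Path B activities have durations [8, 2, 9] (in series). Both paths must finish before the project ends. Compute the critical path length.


Path A total = 4 + 11 = 15
Path B total = 8 + 2 + 9 = 19
Critical path = longest path = max(15, 19) = 19

19


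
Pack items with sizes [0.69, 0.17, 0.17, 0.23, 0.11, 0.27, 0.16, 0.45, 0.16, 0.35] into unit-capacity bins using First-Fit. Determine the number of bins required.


Place items sequentially using First-Fit:
  Item 0.69 -> new Bin 1
  Item 0.17 -> Bin 1 (now 0.86)
  Item 0.17 -> new Bin 2
  Item 0.23 -> Bin 2 (now 0.4)
  Item 0.11 -> Bin 1 (now 0.97)
  Item 0.27 -> Bin 2 (now 0.67)
  Item 0.16 -> Bin 2 (now 0.83)
  Item 0.45 -> new Bin 3
  Item 0.16 -> Bin 2 (now 0.99)
  Item 0.35 -> Bin 3 (now 0.8)
Total bins used = 3

3


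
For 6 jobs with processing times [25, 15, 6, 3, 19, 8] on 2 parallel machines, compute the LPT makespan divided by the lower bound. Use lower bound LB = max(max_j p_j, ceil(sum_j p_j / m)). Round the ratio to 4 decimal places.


LPT order: [25, 19, 15, 8, 6, 3]
Machine loads after assignment: [39, 37]
LPT makespan = 39
Lower bound = max(max_job, ceil(total/2)) = max(25, 38) = 38
Ratio = 39 / 38 = 1.0263

1.0263


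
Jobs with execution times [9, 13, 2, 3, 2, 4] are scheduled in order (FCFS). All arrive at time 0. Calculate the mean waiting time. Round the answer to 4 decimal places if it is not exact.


FCFS order (as given): [9, 13, 2, 3, 2, 4]
Waiting times:
  Job 1: wait = 0
  Job 2: wait = 9
  Job 3: wait = 22
  Job 4: wait = 24
  Job 5: wait = 27
  Job 6: wait = 29
Sum of waiting times = 111
Average waiting time = 111/6 = 18.5

18.5


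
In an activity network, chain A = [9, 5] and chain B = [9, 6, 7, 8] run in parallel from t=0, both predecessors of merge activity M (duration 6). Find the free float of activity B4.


ES(B4) = sum of predecessors on chain B = 22
EF(B4) = ES + duration = 22 + 8 = 30
Successor of B4 is M. ES(M) = max(sum(A), sum(B)) = max(14, 30) = 30
Free float = ES(successor) - EF(current) = 30 - 30 = 0

0


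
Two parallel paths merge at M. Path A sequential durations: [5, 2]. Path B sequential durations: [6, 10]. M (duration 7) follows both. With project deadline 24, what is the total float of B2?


Forward pass: ES(B2) = sum of predecessors on chain B = 6
EF = ES + duration = 6 + 10 = 16
Backward pass: LF(M) = deadline = 24; LS(M) = 24 - 7 = 17
LF(B2) = LS(M) - sum(successors on chain B) = 17 - 0 = 17
LS = LF - duration = 17 - 10 = 7
Total float = LS - ES = 7 - 6 = 1

1


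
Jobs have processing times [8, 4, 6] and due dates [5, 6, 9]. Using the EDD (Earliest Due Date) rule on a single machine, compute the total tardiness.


Sort by due date (EDD order): [(8, 5), (4, 6), (6, 9)]
Compute completion times and tardiness:
  Job 1: p=8, d=5, C=8, tardiness=max(0,8-5)=3
  Job 2: p=4, d=6, C=12, tardiness=max(0,12-6)=6
  Job 3: p=6, d=9, C=18, tardiness=max(0,18-9)=9
Total tardiness = 18

18
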